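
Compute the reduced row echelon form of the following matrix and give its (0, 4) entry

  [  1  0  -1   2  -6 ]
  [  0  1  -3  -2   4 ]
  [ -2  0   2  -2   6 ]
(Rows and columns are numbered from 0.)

0

R3 := R3 + 2·R1
  [ 1  0  -1   2  -6 ]
  [ 0  1  -3  -2   4 ]
  [ 0  0   0   2  -6 ]
R3 := 1/2·R3
  [ 1  0  -1   2  -6 ]
  [ 0  1  -3  -2   4 ]
  [ 0  0   0   1  -3 ]
R2 := R2 + 2·R3
  [ 1  0  -1  2  -6 ]
  [ 0  1  -3  0  -2 ]
  [ 0  0   0  1  -3 ]
R1 := R1 − 2·R3
  [ 1  0  -1  0   0 ]
  [ 0  1  -3  0  -2 ]
  [ 0  0   0  1  -3 ]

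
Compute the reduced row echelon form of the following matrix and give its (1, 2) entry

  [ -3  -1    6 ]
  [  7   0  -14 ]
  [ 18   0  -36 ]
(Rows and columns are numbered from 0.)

R1 -> -1/3·R1
  [  1  1/3   -2 ]
  [  7    0  -14 ]
  [ 18    0  -36 ]
R2 -> R2 − 7·R1
  [  1   1/3   -2 ]
  [  0  -7/3    0 ]
  [ 18     0  -36 ]
R3 -> R3 − 18·R1
  [ 1   1/3  -2 ]
  [ 0  -7/3   0 ]
  [ 0    -6   0 ]
R2 -> -3/7·R2
  [ 1  1/3  -2 ]
  [ 0    1   0 ]
  [ 0   -6   0 ]
R3 -> R3 + 6·R2
  [ 1  1/3  -2 ]
  [ 0    1   0 ]
  [ 0    0   0 ]
R1 -> R1 − 1/3·R2
  [ 1  0  -2 ]
  [ 0  1   0 ]
  [ 0  0   0 ]

0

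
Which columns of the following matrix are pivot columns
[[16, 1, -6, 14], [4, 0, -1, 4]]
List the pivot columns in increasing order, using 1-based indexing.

1, 2

Multiply r1 by 1/16.
  [ 1  1/16  -3/8  7/8 ]
  [ 4     0    -1    4 ]
Subtract 4 times r1 from r2.
  [ 1  1/16  -3/8  7/8 ]
  [ 0  -1/4   1/2  1/2 ]
Multiply r2 by -4.
  [ 1  1/16  -3/8  7/8 ]
  [ 0     1    -2   -2 ]
Subtract 1/16 times r2 from r1.
  [ 1  0  -1/4   1 ]
  [ 0  1    -2  -2 ]
Pivot columns are the columns containing a leading 1.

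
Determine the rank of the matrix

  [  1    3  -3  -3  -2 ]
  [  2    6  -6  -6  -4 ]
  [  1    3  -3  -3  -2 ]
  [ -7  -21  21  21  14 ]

ρ2 -> ρ2 − 2·ρ1
  [  1    3  -3  -3  -2 ]
  [  0    0   0   0   0 ]
  [  1    3  -3  -3  -2 ]
  [ -7  -21  21  21  14 ]
ρ3 -> ρ3 − ρ1
  [  1    3  -3  -3  -2 ]
  [  0    0   0   0   0 ]
  [  0    0   0   0   0 ]
  [ -7  -21  21  21  14 ]
ρ4 -> ρ4 + 7·ρ1
  [ 1  3  -3  -3  -2 ]
  [ 0  0   0   0   0 ]
  [ 0  0   0   0   0 ]
  [ 0  0   0   0   0 ]
The reduced form has 1 nonzero row.

rank = 1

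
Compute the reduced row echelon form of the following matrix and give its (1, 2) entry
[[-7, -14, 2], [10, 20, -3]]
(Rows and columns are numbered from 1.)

Multiply r1 by -1/7.
  [  1   2  -2/7 ]
  [ 10  20    -3 ]
Subtract 10 times r1 from r2.
  [ 1  2  -2/7 ]
  [ 0  0  -1/7 ]
Multiply r2 by -7.
  [ 1  2  -2/7 ]
  [ 0  0     1 ]
Add 2/7 times r2 to r1.
  [ 1  2  0 ]
  [ 0  0  1 ]

2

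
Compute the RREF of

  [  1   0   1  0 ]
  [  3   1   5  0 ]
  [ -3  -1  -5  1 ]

[[1, 0, 1, 0], [0, 1, 2, 0], [0, 0, 0, 1]]

r2 -> r2 − 3·r1
  [  1   0   1  0 ]
  [  0   1   2  0 ]
  [ -3  -1  -5  1 ]
r3 -> r3 + 3·r1
  [ 1   0   1  0 ]
  [ 0   1   2  0 ]
  [ 0  -1  -2  1 ]
r3 -> r3 + r2
  [ 1  0  1  0 ]
  [ 0  1  2  0 ]
  [ 0  0  0  1 ]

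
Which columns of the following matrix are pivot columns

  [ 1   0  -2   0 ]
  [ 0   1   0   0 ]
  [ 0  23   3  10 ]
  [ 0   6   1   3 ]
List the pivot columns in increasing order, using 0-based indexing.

0, 1, 2, 3

Subtract 23 times r2 from r3.
Subtract 6 times r2 from r4.
Multiply r3 by 1/3.
Subtract r3 from r4.
Multiply r4 by -3.
Subtract 10/3 times r4 from r3.
Add 2 times r3 to r1.
Pivot columns are the columns containing a leading 1.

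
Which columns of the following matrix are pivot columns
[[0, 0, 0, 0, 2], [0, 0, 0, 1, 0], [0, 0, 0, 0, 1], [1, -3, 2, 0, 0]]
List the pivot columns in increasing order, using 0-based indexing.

ρ1 ↔ ρ4
  [ 1  -3  2  0  0 ]
  [ 0   0  0  1  0 ]
  [ 0   0  0  0  1 ]
  [ 0   0  0  0  2 ]
ρ4 → ρ4 − 2·ρ3
  [ 1  -3  2  0  0 ]
  [ 0   0  0  1  0 ]
  [ 0   0  0  0  1 ]
  [ 0   0  0  0  0 ]
Pivot columns are the columns containing a leading 1.

0, 3, 4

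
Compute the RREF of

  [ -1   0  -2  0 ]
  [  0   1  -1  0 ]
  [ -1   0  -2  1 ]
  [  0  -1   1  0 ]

[[1, 0, 2, 0], [0, 1, -1, 0], [0, 0, 0, 1], [0, 0, 0, 0]]

r1 ← -1·r1
r3 ← r3 + r1
r4 ← r4 + r2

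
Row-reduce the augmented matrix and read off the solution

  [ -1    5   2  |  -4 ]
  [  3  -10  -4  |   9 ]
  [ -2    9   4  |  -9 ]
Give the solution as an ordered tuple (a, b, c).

(1, 1, -4)

R1 -> -1·R1
R2 -> R2 − 3·R1
R3 -> R3 + 2·R1
R2 -> 1/5·R2
R3 -> R3 + R2
R3 -> 5/2·R3
R2 -> R2 − 2/5·R3
R1 -> R1 + 2·R3
R1 -> R1 + 5·R2
Reading off the last column: a = 1, b = 1, c = -4.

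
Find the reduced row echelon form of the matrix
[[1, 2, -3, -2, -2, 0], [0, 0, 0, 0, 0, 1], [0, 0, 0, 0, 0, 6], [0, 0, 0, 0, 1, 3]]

[[1, 2, -3, -2, 0, 0], [0, 0, 0, 0, 1, 0], [0, 0, 0, 0, 0, 1], [0, 0, 0, 0, 0, 0]]

R2 ↔ R4
  [ 1  2  -3  -2  -2  0 ]
  [ 0  0   0   0   1  3 ]
  [ 0  0   0   0   0  6 ]
  [ 0  0   0   0   0  1 ]
R3 ← 1/6·R3
  [ 1  2  -3  -2  -2  0 ]
  [ 0  0   0   0   1  3 ]
  [ 0  0   0   0   0  1 ]
  [ 0  0   0   0   0  1 ]
R4 ← R4 − R3
  [ 1  2  -3  -2  -2  0 ]
  [ 0  0   0   0   1  3 ]
  [ 0  0   0   0   0  1 ]
  [ 0  0   0   0   0  0 ]
R2 ← R2 − 3·R3
  [ 1  2  -3  -2  -2  0 ]
  [ 0  0   0   0   1  0 ]
  [ 0  0   0   0   0  1 ]
  [ 0  0   0   0   0  0 ]
R1 ← R1 + 2·R2
  [ 1  2  -3  -2  0  0 ]
  [ 0  0   0   0  1  0 ]
  [ 0  0   0   0  0  1 ]
  [ 0  0   0   0  0  0 ]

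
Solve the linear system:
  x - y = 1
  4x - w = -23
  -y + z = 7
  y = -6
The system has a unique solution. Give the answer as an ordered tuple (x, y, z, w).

Form the augmented matrix and row-reduce:
  [ 1  -1  0   0  |    1 ]
  [ 4   0  0  -1  |  -23 ]
  [ 0  -1  1   0  |    7 ]
  [ 0   1  0   0  |   -6 ]
R2 → R2 − 4·R1
R2 → 1/4·R2
R3 → R3 + R2
R4 → R4 − R2
R4 → 4·R4
R3 → R3 + 1/4·R4
R2 → R2 + 1/4·R4
R1 → R1 + R2
Reading off the last column: x = -5, y = -6, z = 1, w = 3.

(-5, -6, 1, 3)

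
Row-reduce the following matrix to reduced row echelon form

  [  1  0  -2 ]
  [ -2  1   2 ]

ρ2 ← ρ2 + 2·ρ1
  [ 1  0  -2 ]
  [ 0  1  -2 ]

[[1, 0, -2], [0, 1, -2]]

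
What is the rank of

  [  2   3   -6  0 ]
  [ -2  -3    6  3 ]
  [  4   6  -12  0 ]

rank = 2

R1 → 1/2·R1
  [  1  3/2   -3  0 ]
  [ -2   -3    6  3 ]
  [  4    6  -12  0 ]
R2 → R2 + 2·R1
  [ 1  3/2   -3  0 ]
  [ 0    0    0  3 ]
  [ 4    6  -12  0 ]
R3 → R3 − 4·R1
  [ 1  3/2  -3  0 ]
  [ 0    0   0  3 ]
  [ 0    0   0  0 ]
R2 → 1/3·R2
  [ 1  3/2  -3  0 ]
  [ 0    0   0  1 ]
  [ 0    0   0  0 ]
The reduced form has 2 nonzero rows.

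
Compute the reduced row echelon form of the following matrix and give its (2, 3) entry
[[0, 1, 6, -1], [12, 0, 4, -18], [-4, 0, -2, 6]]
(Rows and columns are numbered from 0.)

R1 <=> R2
  [ 12  0   4  -18 ]
  [  0  1   6   -1 ]
  [ -4  0  -2    6 ]
R1 ← 1/12·R1
  [  1  0  1/3  -3/2 ]
  [  0  1    6    -1 ]
  [ -4  0   -2     6 ]
R3 ← R3 + 4·R1
  [ 1  0   1/3  -3/2 ]
  [ 0  1     6    -1 ]
  [ 0  0  -2/3     0 ]
R3 ← -3/2·R3
  [ 1  0  1/3  -3/2 ]
  [ 0  1    6    -1 ]
  [ 0  0    1     0 ]
R2 ← R2 − 6·R3
  [ 1  0  1/3  -3/2 ]
  [ 0  1    0    -1 ]
  [ 0  0    1     0 ]
R1 ← R1 − 1/3·R3
  [ 1  0  0  -3/2 ]
  [ 0  1  0    -1 ]
  [ 0  0  1     0 ]

0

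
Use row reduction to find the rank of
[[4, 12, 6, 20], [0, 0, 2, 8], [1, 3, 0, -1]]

rank = 2

r1 ← 1/4·r1
  [ 1  3  3/2   5 ]
  [ 0  0    2   8 ]
  [ 1  3    0  -1 ]
r3 ← r3 − r1
  [ 1  3   3/2   5 ]
  [ 0  0     2   8 ]
  [ 0  0  -3/2  -6 ]
r2 ← 1/2·r2
  [ 1  3   3/2   5 ]
  [ 0  0     1   4 ]
  [ 0  0  -3/2  -6 ]
r3 ← r3 + 3/2·r2
  [ 1  3  3/2  5 ]
  [ 0  0    1  4 ]
  [ 0  0    0  0 ]
r1 ← r1 − 3/2·r2
  [ 1  3  0  -1 ]
  [ 0  0  1   4 ]
  [ 0  0  0   0 ]
The reduced form has 2 nonzero rows.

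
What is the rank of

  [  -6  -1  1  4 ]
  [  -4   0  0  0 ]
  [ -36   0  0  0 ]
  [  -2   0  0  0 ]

rank = 2

R1 := -1/6·R1
  [   1  1/6  -1/6  -2/3 ]
  [  -4    0     0     0 ]
  [ -36    0     0     0 ]
  [  -2    0     0     0 ]
R2 := R2 + 4·R1
  [   1  1/6  -1/6  -2/3 ]
  [   0  2/3  -2/3  -8/3 ]
  [ -36    0     0     0 ]
  [  -2    0     0     0 ]
R3 := R3 + 36·R1
  [  1  1/6  -1/6  -2/3 ]
  [  0  2/3  -2/3  -8/3 ]
  [  0    6    -6   -24 ]
  [ -2    0     0     0 ]
R4 := R4 + 2·R1
  [ 1  1/6  -1/6  -2/3 ]
  [ 0  2/3  -2/3  -8/3 ]
  [ 0    6    -6   -24 ]
  [ 0  1/3  -1/3  -4/3 ]
R2 := 3/2·R2
  [ 1  1/6  -1/6  -2/3 ]
  [ 0    1    -1    -4 ]
  [ 0    6    -6   -24 ]
  [ 0  1/3  -1/3  -4/3 ]
R3 := R3 − 6·R2
  [ 1  1/6  -1/6  -2/3 ]
  [ 0    1    -1    -4 ]
  [ 0    0     0     0 ]
  [ 0  1/3  -1/3  -4/3 ]
R4 := R4 − 1/3·R2
  [ 1  1/6  -1/6  -2/3 ]
  [ 0    1    -1    -4 ]
  [ 0    0     0     0 ]
  [ 0    0     0     0 ]
R1 := R1 − 1/6·R2
  [ 1  0   0   0 ]
  [ 0  1  -1  -4 ]
  [ 0  0   0   0 ]
  [ 0  0   0   0 ]
The reduced form has 2 nonzero rows.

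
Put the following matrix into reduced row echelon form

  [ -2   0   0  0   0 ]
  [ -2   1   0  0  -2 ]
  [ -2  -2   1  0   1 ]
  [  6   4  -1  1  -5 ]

Multiply ρ1 by -1/2.
Add 2 times ρ1 to ρ2.
Add 2 times ρ1 to ρ3.
Subtract 6 times ρ1 from ρ4.
Add 2 times ρ2 to ρ3.
Subtract 4 times ρ2 from ρ4.
Add ρ3 to ρ4.

[[1, 0, 0, 0, 0], [0, 1, 0, 0, -2], [0, 0, 1, 0, -3], [0, 0, 0, 1, 0]]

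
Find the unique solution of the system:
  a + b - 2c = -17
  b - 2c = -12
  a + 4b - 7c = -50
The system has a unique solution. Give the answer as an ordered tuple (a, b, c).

(-5, -6, 3)

Form the augmented matrix and row-reduce:
  [ 1  1  -2  |  -17 ]
  [ 0  1  -2  |  -12 ]
  [ 1  4  -7  |  -50 ]
r3 := r3 − r1
  [ 1  1  -2  |  -17 ]
  [ 0  1  -2  |  -12 ]
  [ 0  3  -5  |  -33 ]
r3 := r3 − 3·r2
  [ 1  1  -2  |  -17 ]
  [ 0  1  -2  |  -12 ]
  [ 0  0   1  |    3 ]
r2 := r2 + 2·r3
  [ 1  1  -2  |  -17 ]
  [ 0  1   0  |   -6 ]
  [ 0  0   1  |    3 ]
r1 := r1 + 2·r3
  [ 1  1  0  |  -11 ]
  [ 0  1  0  |   -6 ]
  [ 0  0  1  |    3 ]
r1 := r1 − r2
  [ 1  0  0  |  -5 ]
  [ 0  1  0  |  -6 ]
  [ 0  0  1  |   3 ]
Reading off the last column: a = -5, b = -6, c = 3.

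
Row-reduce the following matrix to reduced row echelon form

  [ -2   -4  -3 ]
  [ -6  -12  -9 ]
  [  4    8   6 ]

[[1, 2, 3/2], [0, 0, 0], [0, 0, 0]]

ρ1 → -1/2·ρ1
  [  1    2  3/2 ]
  [ -6  -12   -9 ]
  [  4    8    6 ]
ρ2 → ρ2 + 6·ρ1
  [ 1  2  3/2 ]
  [ 0  0    0 ]
  [ 4  8    6 ]
ρ3 → ρ3 − 4·ρ1
  [ 1  2  3/2 ]
  [ 0  0    0 ]
  [ 0  0    0 ]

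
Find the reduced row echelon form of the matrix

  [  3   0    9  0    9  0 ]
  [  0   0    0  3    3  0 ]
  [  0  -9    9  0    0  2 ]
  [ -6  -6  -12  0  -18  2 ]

[[1, 0, 3, 0, 3, 0], [0, 1, -1, 0, 0, 0], [0, 0, 0, 1, 1, 0], [0, 0, 0, 0, 0, 1]]

R1 ← 1/3·R1
  [  1   0    3  0    3  0 ]
  [  0   0    0  3    3  0 ]
  [  0  -9    9  0    0  2 ]
  [ -6  -6  -12  0  -18  2 ]
R4 ← R4 + 6·R1
  [ 1   0  3  0  3  0 ]
  [ 0   0  0  3  3  0 ]
  [ 0  -9  9  0  0  2 ]
  [ 0  -6  6  0  0  2 ]
R2 <=> R3
  [ 1   0  3  0  3  0 ]
  [ 0  -9  9  0  0  2 ]
  [ 0   0  0  3  3  0 ]
  [ 0  -6  6  0  0  2 ]
R2 ← -1/9·R2
  [ 1   0   3  0  3     0 ]
  [ 0   1  -1  0  0  -2/9 ]
  [ 0   0   0  3  3     0 ]
  [ 0  -6   6  0  0     2 ]
R4 ← R4 + 6·R2
  [ 1  0   3  0  3     0 ]
  [ 0  1  -1  0  0  -2/9 ]
  [ 0  0   0  3  3     0 ]
  [ 0  0   0  0  0   2/3 ]
R3 ← 1/3·R3
  [ 1  0   3  0  3     0 ]
  [ 0  1  -1  0  0  -2/9 ]
  [ 0  0   0  1  1     0 ]
  [ 0  0   0  0  0   2/3 ]
R4 ← 3/2·R4
  [ 1  0   3  0  3     0 ]
  [ 0  1  -1  0  0  -2/9 ]
  [ 0  0   0  1  1     0 ]
  [ 0  0   0  0  0     1 ]
R2 ← R2 + 2/9·R4
  [ 1  0   3  0  3  0 ]
  [ 0  1  -1  0  0  0 ]
  [ 0  0   0  1  1  0 ]
  [ 0  0   0  0  0  1 ]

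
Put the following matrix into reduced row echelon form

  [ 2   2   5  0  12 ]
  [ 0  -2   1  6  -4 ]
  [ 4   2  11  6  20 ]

[[1, 0, 3, 3, 4], [0, 1, -1/2, -3, 2], [0, 0, 0, 0, 0]]

Multiply r1 by 1/2.
  [ 1   1  5/2  0   6 ]
  [ 0  -2    1  6  -4 ]
  [ 4   2   11  6  20 ]
Subtract 4 times r1 from r3.
  [ 1   1  5/2  0   6 ]
  [ 0  -2    1  6  -4 ]
  [ 0  -2    1  6  -4 ]
Multiply r2 by -1/2.
  [ 1   1   5/2   0   6 ]
  [ 0   1  -1/2  -3   2 ]
  [ 0  -2     1   6  -4 ]
Add 2 times r2 to r3.
  [ 1  1   5/2   0  6 ]
  [ 0  1  -1/2  -3  2 ]
  [ 0  0     0   0  0 ]
Subtract r2 from r1.
  [ 1  0     3   3  4 ]
  [ 0  1  -1/2  -3  2 ]
  [ 0  0     0   0  0 ]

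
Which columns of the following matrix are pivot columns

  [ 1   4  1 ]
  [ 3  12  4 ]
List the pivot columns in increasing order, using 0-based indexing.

ρ2 → ρ2 − 3·ρ1
ρ1 → ρ1 − ρ2
Pivot columns are the columns containing a leading 1.

0, 2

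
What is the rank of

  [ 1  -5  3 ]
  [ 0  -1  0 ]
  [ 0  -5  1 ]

rank = 3

Multiply R2 by -1.
  [ 1  -5  3 ]
  [ 0   1  0 ]
  [ 0  -5  1 ]
Add 5 times R2 to R3.
  [ 1  -5  3 ]
  [ 0   1  0 ]
  [ 0   0  1 ]
Subtract 3 times R3 from R1.
  [ 1  -5  0 ]
  [ 0   1  0 ]
  [ 0   0  1 ]
Add 5 times R2 to R1.
  [ 1  0  0 ]
  [ 0  1  0 ]
  [ 0  0  1 ]
The reduced form has 3 nonzero rows.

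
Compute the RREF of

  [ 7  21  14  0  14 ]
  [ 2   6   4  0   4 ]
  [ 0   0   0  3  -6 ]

Multiply R1 by 1/7.
  [ 1  3  2  0   2 ]
  [ 2  6  4  0   4 ]
  [ 0  0  0  3  -6 ]
Subtract 2 times R1 from R2.
  [ 1  3  2  0   2 ]
  [ 0  0  0  0   0 ]
  [ 0  0  0  3  -6 ]
Swap R2 and R3.
  [ 1  3  2  0   2 ]
  [ 0  0  0  3  -6 ]
  [ 0  0  0  0   0 ]
Multiply R2 by 1/3.
  [ 1  3  2  0   2 ]
  [ 0  0  0  1  -2 ]
  [ 0  0  0  0   0 ]

[[1, 3, 2, 0, 2], [0, 0, 0, 1, -2], [0, 0, 0, 0, 0]]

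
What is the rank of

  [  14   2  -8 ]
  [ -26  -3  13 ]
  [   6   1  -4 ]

rank = 3

R1 ← 1/14·R1
R2 ← R2 + 26·R1
R3 ← R3 − 6·R1
R2 ← 7/5·R2
R3 ← R3 − 1/7·R2
R3 ← -5·R3
R2 ← R2 + 13/5·R3
R1 ← R1 + 4/7·R3
R1 ← R1 − 1/7·R2
The reduced form has 3 nonzero rows.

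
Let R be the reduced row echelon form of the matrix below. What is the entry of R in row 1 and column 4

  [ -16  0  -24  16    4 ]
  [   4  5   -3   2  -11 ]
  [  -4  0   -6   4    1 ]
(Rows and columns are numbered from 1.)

R1 := -1/16·R1
  [  1  0  3/2  -1  -1/4 ]
  [  4  5   -3   2   -11 ]
  [ -4  0   -6   4     1 ]
R2 := R2 − 4·R1
  [  1  0  3/2  -1  -1/4 ]
  [  0  5   -9   6   -10 ]
  [ -4  0   -6   4     1 ]
R3 := R3 + 4·R1
  [ 1  0  3/2  -1  -1/4 ]
  [ 0  5   -9   6   -10 ]
  [ 0  0    0   0     0 ]
R2 := 1/5·R2
  [ 1  0   3/2   -1  -1/4 ]
  [ 0  1  -9/5  6/5    -2 ]
  [ 0  0     0    0     0 ]

-1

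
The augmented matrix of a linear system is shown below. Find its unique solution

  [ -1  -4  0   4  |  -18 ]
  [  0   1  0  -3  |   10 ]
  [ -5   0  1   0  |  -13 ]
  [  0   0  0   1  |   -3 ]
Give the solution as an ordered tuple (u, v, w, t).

R1 := -1·R1
R3 := R3 + 5·R1
R3 := R3 − 20·R2
R3 := R3 − 40·R4
R2 := R2 + 3·R4
R1 := R1 + 4·R4
R1 := R1 − 4·R2
Reading off the last column: u = 2, v = 1, w = -3, t = -3.

(2, 1, -3, -3)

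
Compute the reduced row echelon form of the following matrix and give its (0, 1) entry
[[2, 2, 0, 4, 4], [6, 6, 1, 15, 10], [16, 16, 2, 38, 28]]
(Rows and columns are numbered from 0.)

r1 → 1/2·r1
  [  1   1  0   2   2 ]
  [  6   6  1  15  10 ]
  [ 16  16  2  38  28 ]
r2 → r2 − 6·r1
  [  1   1  0   2   2 ]
  [  0   0  1   3  -2 ]
  [ 16  16  2  38  28 ]
r3 → r3 − 16·r1
  [ 1  1  0  2   2 ]
  [ 0  0  1  3  -2 ]
  [ 0  0  2  6  -4 ]
r3 → r3 − 2·r2
  [ 1  1  0  2   2 ]
  [ 0  0  1  3  -2 ]
  [ 0  0  0  0   0 ]

1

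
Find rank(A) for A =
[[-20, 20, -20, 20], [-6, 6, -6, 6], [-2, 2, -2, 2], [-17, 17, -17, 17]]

ρ1 -> -1/20·ρ1
  [   1  -1    1  -1 ]
  [  -6   6   -6   6 ]
  [  -2   2   -2   2 ]
  [ -17  17  -17  17 ]
ρ2 -> ρ2 + 6·ρ1
  [   1  -1    1  -1 ]
  [   0   0    0   0 ]
  [  -2   2   -2   2 ]
  [ -17  17  -17  17 ]
ρ3 -> ρ3 + 2·ρ1
  [   1  -1    1  -1 ]
  [   0   0    0   0 ]
  [   0   0    0   0 ]
  [ -17  17  -17  17 ]
ρ4 -> ρ4 + 17·ρ1
  [ 1  -1  1  -1 ]
  [ 0   0  0   0 ]
  [ 0   0  0   0 ]
  [ 0   0  0   0 ]
The reduced form has 1 nonzero row.

rank = 1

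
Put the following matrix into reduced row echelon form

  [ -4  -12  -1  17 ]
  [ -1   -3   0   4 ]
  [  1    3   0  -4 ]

ρ1 := -1/4·ρ1
  [  1   3  1/4  -17/4 ]
  [ -1  -3    0      4 ]
  [  1   3    0     -4 ]
ρ2 := ρ2 + ρ1
  [ 1  3  1/4  -17/4 ]
  [ 0  0  1/4   -1/4 ]
  [ 1  3    0     -4 ]
ρ3 := ρ3 − ρ1
  [ 1  3   1/4  -17/4 ]
  [ 0  0   1/4   -1/4 ]
  [ 0  0  -1/4    1/4 ]
ρ2 := 4·ρ2
  [ 1  3   1/4  -17/4 ]
  [ 0  0     1     -1 ]
  [ 0  0  -1/4    1/4 ]
ρ3 := ρ3 + 1/4·ρ2
  [ 1  3  1/4  -17/4 ]
  [ 0  0    1     -1 ]
  [ 0  0    0      0 ]
ρ1 := ρ1 − 1/4·ρ2
  [ 1  3  0  -4 ]
  [ 0  0  1  -1 ]
  [ 0  0  0   0 ]

[[1, 3, 0, -4], [0, 0, 1, -1], [0, 0, 0, 0]]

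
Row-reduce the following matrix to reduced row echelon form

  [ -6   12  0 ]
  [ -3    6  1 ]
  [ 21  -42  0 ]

[[1, -2, 0], [0, 0, 1], [0, 0, 0]]

Multiply r1 by -1/6.
  [  1   -2  0 ]
  [ -3    6  1 ]
  [ 21  -42  0 ]
Add 3 times r1 to r2.
  [  1   -2  0 ]
  [  0    0  1 ]
  [ 21  -42  0 ]
Subtract 21 times r1 from r3.
  [ 1  -2  0 ]
  [ 0   0  1 ]
  [ 0   0  0 ]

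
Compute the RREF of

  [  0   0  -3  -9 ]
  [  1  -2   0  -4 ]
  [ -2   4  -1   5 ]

[[1, -2, 0, -4], [0, 0, 1, 3], [0, 0, 0, 0]]

ρ1 <-> ρ2
  [  1  -2   0  -4 ]
  [  0   0  -3  -9 ]
  [ -2   4  -1   5 ]
ρ3 := ρ3 + 2·ρ1
  [ 1  -2   0  -4 ]
  [ 0   0  -3  -9 ]
  [ 0   0  -1  -3 ]
ρ2 := -1/3·ρ2
  [ 1  -2   0  -4 ]
  [ 0   0   1   3 ]
  [ 0   0  -1  -3 ]
ρ3 := ρ3 + ρ2
  [ 1  -2  0  -4 ]
  [ 0   0  1   3 ]
  [ 0   0  0   0 ]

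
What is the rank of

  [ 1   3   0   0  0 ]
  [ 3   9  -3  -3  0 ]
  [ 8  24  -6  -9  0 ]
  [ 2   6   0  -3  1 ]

rank = 4

r2 := r2 − 3·r1
  [ 1   3   0   0  0 ]
  [ 0   0  -3  -3  0 ]
  [ 8  24  -6  -9  0 ]
  [ 2   6   0  -3  1 ]
r3 := r3 − 8·r1
  [ 1  3   0   0  0 ]
  [ 0  0  -3  -3  0 ]
  [ 0  0  -6  -9  0 ]
  [ 2  6   0  -3  1 ]
r4 := r4 − 2·r1
  [ 1  3   0   0  0 ]
  [ 0  0  -3  -3  0 ]
  [ 0  0  -6  -9  0 ]
  [ 0  0   0  -3  1 ]
r2 := -1/3·r2
  [ 1  3   0   0  0 ]
  [ 0  0   1   1  0 ]
  [ 0  0  -6  -9  0 ]
  [ 0  0   0  -3  1 ]
r3 := r3 + 6·r2
  [ 1  3  0   0  0 ]
  [ 0  0  1   1  0 ]
  [ 0  0  0  -3  0 ]
  [ 0  0  0  -3  1 ]
r3 := -1/3·r3
  [ 1  3  0   0  0 ]
  [ 0  0  1   1  0 ]
  [ 0  0  0   1  0 ]
  [ 0  0  0  -3  1 ]
r4 := r4 + 3·r3
  [ 1  3  0  0  0 ]
  [ 0  0  1  1  0 ]
  [ 0  0  0  1  0 ]
  [ 0  0  0  0  1 ]
r2 := r2 − r3
  [ 1  3  0  0  0 ]
  [ 0  0  1  0  0 ]
  [ 0  0  0  1  0 ]
  [ 0  0  0  0  1 ]
The reduced form has 4 nonzero rows.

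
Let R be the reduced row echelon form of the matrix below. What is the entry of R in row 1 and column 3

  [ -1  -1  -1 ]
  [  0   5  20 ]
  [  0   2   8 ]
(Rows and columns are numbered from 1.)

Multiply R1 by -1.
  [ 1  1   1 ]
  [ 0  5  20 ]
  [ 0  2   8 ]
Multiply R2 by 1/5.
  [ 1  1  1 ]
  [ 0  1  4 ]
  [ 0  2  8 ]
Subtract 2 times R2 from R3.
  [ 1  1  1 ]
  [ 0  1  4 ]
  [ 0  0  0 ]
Subtract R2 from R1.
  [ 1  0  -3 ]
  [ 0  1   4 ]
  [ 0  0   0 ]

-3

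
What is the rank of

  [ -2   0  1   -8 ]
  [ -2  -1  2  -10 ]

rank = 2

R1 -> -1/2·R1
  [  1   0  -1/2    4 ]
  [ -2  -1     2  -10 ]
R2 -> R2 + 2·R1
  [ 1   0  -1/2   4 ]
  [ 0  -1     1  -2 ]
R2 -> -1·R2
  [ 1  0  -1/2  4 ]
  [ 0  1    -1  2 ]
The reduced form has 2 nonzero rows.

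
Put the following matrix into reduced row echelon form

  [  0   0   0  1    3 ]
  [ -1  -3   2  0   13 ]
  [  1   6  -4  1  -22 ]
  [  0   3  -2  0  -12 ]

[[1, 0, 0, 0, -1], [0, 1, -2/3, 0, -4], [0, 0, 0, 1, 3], [0, 0, 0, 0, 0]]

r1 <-> r2
  [ -1  -3   2  0   13 ]
  [  0   0   0  1    3 ]
  [  1   6  -4  1  -22 ]
  [  0   3  -2  0  -12 ]
r1 → -1·r1
  [ 1  3  -2  0  -13 ]
  [ 0  0   0  1    3 ]
  [ 1  6  -4  1  -22 ]
  [ 0  3  -2  0  -12 ]
r3 → r3 − r1
  [ 1  3  -2  0  -13 ]
  [ 0  0   0  1    3 ]
  [ 0  3  -2  1   -9 ]
  [ 0  3  -2  0  -12 ]
r2 <-> r3
  [ 1  3  -2  0  -13 ]
  [ 0  3  -2  1   -9 ]
  [ 0  0   0  1    3 ]
  [ 0  3  -2  0  -12 ]
r2 → 1/3·r2
  [ 1  3    -2    0  -13 ]
  [ 0  1  -2/3  1/3   -3 ]
  [ 0  0     0    1    3 ]
  [ 0  3    -2    0  -12 ]
r4 → r4 − 3·r2
  [ 1  3    -2    0  -13 ]
  [ 0  1  -2/3  1/3   -3 ]
  [ 0  0     0    1    3 ]
  [ 0  0     0   -1   -3 ]
r4 → r4 + r3
  [ 1  3    -2    0  -13 ]
  [ 0  1  -2/3  1/3   -3 ]
  [ 0  0     0    1    3 ]
  [ 0  0     0    0    0 ]
r2 → r2 − 1/3·r3
  [ 1  3    -2  0  -13 ]
  [ 0  1  -2/3  0   -4 ]
  [ 0  0     0  1    3 ]
  [ 0  0     0  0    0 ]
r1 → r1 − 3·r2
  [ 1  0     0  0  -1 ]
  [ 0  1  -2/3  0  -4 ]
  [ 0  0     0  1   3 ]
  [ 0  0     0  0   0 ]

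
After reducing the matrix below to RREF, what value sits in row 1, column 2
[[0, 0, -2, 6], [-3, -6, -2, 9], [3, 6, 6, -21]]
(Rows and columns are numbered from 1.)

r1 <-> r2
r1 -> -1/3·r1
r3 -> r3 − 3·r1
r2 -> -1/2·r2
r3 -> r3 − 4·r2
r1 -> r1 − 2/3·r2

2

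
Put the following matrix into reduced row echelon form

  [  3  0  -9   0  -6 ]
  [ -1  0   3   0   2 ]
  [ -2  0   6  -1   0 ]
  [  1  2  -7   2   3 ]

R1 ← 1/3·R1
  [  1  0  -3   0  -2 ]
  [ -1  0   3   0   2 ]
  [ -2  0   6  -1   0 ]
  [  1  2  -7   2   3 ]
R2 ← R2 + R1
  [  1  0  -3   0  -2 ]
  [  0  0   0   0   0 ]
  [ -2  0   6  -1   0 ]
  [  1  2  -7   2   3 ]
R3 ← R3 + 2·R1
  [ 1  0  -3   0  -2 ]
  [ 0  0   0   0   0 ]
  [ 0  0   0  -1  -4 ]
  [ 1  2  -7   2   3 ]
R4 ← R4 − R1
  [ 1  0  -3   0  -2 ]
  [ 0  0   0   0   0 ]
  [ 0  0   0  -1  -4 ]
  [ 0  2  -4   2   5 ]
R2 ↔ R4
  [ 1  0  -3   0  -2 ]
  [ 0  2  -4   2   5 ]
  [ 0  0   0  -1  -4 ]
  [ 0  0   0   0   0 ]
R2 ← 1/2·R2
  [ 1  0  -3   0   -2 ]
  [ 0  1  -2   1  5/2 ]
  [ 0  0   0  -1   -4 ]
  [ 0  0   0   0    0 ]
R3 ← -1·R3
  [ 1  0  -3  0   -2 ]
  [ 0  1  -2  1  5/2 ]
  [ 0  0   0  1    4 ]
  [ 0  0   0  0    0 ]
R2 ← R2 − R3
  [ 1  0  -3  0    -2 ]
  [ 0  1  -2  0  -3/2 ]
  [ 0  0   0  1     4 ]
  [ 0  0   0  0     0 ]

[[1, 0, -3, 0, -2], [0, 1, -2, 0, -3/2], [0, 0, 0, 1, 4], [0, 0, 0, 0, 0]]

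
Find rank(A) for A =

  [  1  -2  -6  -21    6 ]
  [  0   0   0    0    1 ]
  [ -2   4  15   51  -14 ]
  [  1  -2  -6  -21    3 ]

rank = 3

R3 -> R3 + 2·R1
  [ 1  -2  -6  -21   6 ]
  [ 0   0   0    0   1 ]
  [ 0   0   3    9  -2 ]
  [ 1  -2  -6  -21   3 ]
R4 -> R4 − R1
  [ 1  -2  -6  -21   6 ]
  [ 0   0   0    0   1 ]
  [ 0   0   3    9  -2 ]
  [ 0   0   0    0  -3 ]
R2 <-> R3
  [ 1  -2  -6  -21   6 ]
  [ 0   0   3    9  -2 ]
  [ 0   0   0    0   1 ]
  [ 0   0   0    0  -3 ]
R2 -> 1/3·R2
  [ 1  -2  -6  -21     6 ]
  [ 0   0   1    3  -2/3 ]
  [ 0   0   0    0     1 ]
  [ 0   0   0    0    -3 ]
R4 -> R4 + 3·R3
  [ 1  -2  -6  -21     6 ]
  [ 0   0   1    3  -2/3 ]
  [ 0   0   0    0     1 ]
  [ 0   0   0    0     0 ]
R2 -> R2 + 2/3·R3
  [ 1  -2  -6  -21  6 ]
  [ 0   0   1    3  0 ]
  [ 0   0   0    0  1 ]
  [ 0   0   0    0  0 ]
R1 -> R1 − 6·R3
  [ 1  -2  -6  -21  0 ]
  [ 0   0   1    3  0 ]
  [ 0   0   0    0  1 ]
  [ 0   0   0    0  0 ]
R1 -> R1 + 6·R2
  [ 1  -2  0  -3  0 ]
  [ 0   0  1   3  0 ]
  [ 0   0  0   0  1 ]
  [ 0   0  0   0  0 ]
The reduced form has 3 nonzero rows.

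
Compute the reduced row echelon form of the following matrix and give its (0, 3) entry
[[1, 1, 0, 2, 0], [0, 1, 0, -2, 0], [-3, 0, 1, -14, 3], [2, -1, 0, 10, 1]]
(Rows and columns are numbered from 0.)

Add 3 times r1 to r3.
Subtract 2 times r1 from r4.
Subtract 3 times r2 from r3.
Add 3 times r2 to r4.
Subtract 3 times r4 from r3.
Subtract r2 from r1.

4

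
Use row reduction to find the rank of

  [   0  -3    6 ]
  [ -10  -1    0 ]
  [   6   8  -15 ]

rank = 3

ρ1 ↔ ρ2
  [ -10  -1    0 ]
  [   0  -3    6 ]
  [   6   8  -15 ]
ρ1 := -1/10·ρ1
  [ 1  1/10    0 ]
  [ 0    -3    6 ]
  [ 6     8  -15 ]
ρ3 := ρ3 − 6·ρ1
  [ 1  1/10    0 ]
  [ 0    -3    6 ]
  [ 0  37/5  -15 ]
ρ2 := -1/3·ρ2
  [ 1  1/10    0 ]
  [ 0     1   -2 ]
  [ 0  37/5  -15 ]
ρ3 := ρ3 − 37/5·ρ2
  [ 1  1/10     0 ]
  [ 0     1    -2 ]
  [ 0     0  -1/5 ]
ρ3 := -5·ρ3
  [ 1  1/10   0 ]
  [ 0     1  -2 ]
  [ 0     0   1 ]
ρ2 := ρ2 + 2·ρ3
  [ 1  1/10  0 ]
  [ 0     1  0 ]
  [ 0     0  1 ]
ρ1 := ρ1 − 1/10·ρ2
  [ 1  0  0 ]
  [ 0  1  0 ]
  [ 0  0  1 ]
The reduced form has 3 nonzero rows.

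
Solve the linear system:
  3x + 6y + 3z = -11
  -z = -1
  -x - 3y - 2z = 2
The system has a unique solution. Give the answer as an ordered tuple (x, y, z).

Form the augmented matrix and row-reduce:
  [  3   6   3  |  -11 ]
  [  0   0  -1  |   -1 ]
  [ -1  -3  -2  |    2 ]
R1 → 1/3·R1
  [  1   2   1  |  -11/3 ]
  [  0   0  -1  |     -1 ]
  [ -1  -3  -2  |      2 ]
R3 → R3 + R1
  [ 1   2   1  |  -11/3 ]
  [ 0   0  -1  |     -1 ]
  [ 0  -1  -1  |   -5/3 ]
R2 ↔ R3
  [ 1   2   1  |  -11/3 ]
  [ 0  -1  -1  |   -5/3 ]
  [ 0   0  -1  |     -1 ]
R2 → -1·R2
  [ 1  2   1  |  -11/3 ]
  [ 0  1   1  |    5/3 ]
  [ 0  0  -1  |     -1 ]
R3 → -1·R3
  [ 1  2  1  |  -11/3 ]
  [ 0  1  1  |    5/3 ]
  [ 0  0  1  |      1 ]
R2 → R2 − R3
  [ 1  2  1  |  -11/3 ]
  [ 0  1  0  |    2/3 ]
  [ 0  0  1  |      1 ]
R1 → R1 − R3
  [ 1  2  0  |  -14/3 ]
  [ 0  1  0  |    2/3 ]
  [ 0  0  1  |      1 ]
R1 → R1 − 2·R2
  [ 1  0  0  |   -6 ]
  [ 0  1  0  |  2/3 ]
  [ 0  0  1  |    1 ]
Reading off the last column: x = -6, y = 2/3, z = 1.

(-6, 2/3, 1)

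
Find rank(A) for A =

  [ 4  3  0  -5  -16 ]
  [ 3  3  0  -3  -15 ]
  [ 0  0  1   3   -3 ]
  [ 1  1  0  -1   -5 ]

rank = 3

R1 -> 1/4·R1
  [ 1  3/4  0  -5/4   -4 ]
  [ 3    3  0    -3  -15 ]
  [ 0    0  1     3   -3 ]
  [ 1    1  0    -1   -5 ]
R2 -> R2 − 3·R1
  [ 1  3/4  0  -5/4  -4 ]
  [ 0  3/4  0   3/4  -3 ]
  [ 0    0  1     3  -3 ]
  [ 1    1  0    -1  -5 ]
R4 -> R4 − R1
  [ 1  3/4  0  -5/4  -4 ]
  [ 0  3/4  0   3/4  -3 ]
  [ 0    0  1     3  -3 ]
  [ 0  1/4  0   1/4  -1 ]
R2 -> 4/3·R2
  [ 1  3/4  0  -5/4  -4 ]
  [ 0    1  0     1  -4 ]
  [ 0    0  1     3  -3 ]
  [ 0  1/4  0   1/4  -1 ]
R4 -> R4 − 1/4·R2
  [ 1  3/4  0  -5/4  -4 ]
  [ 0    1  0     1  -4 ]
  [ 0    0  1     3  -3 ]
  [ 0    0  0     0   0 ]
R1 -> R1 − 3/4·R2
  [ 1  0  0  -2  -1 ]
  [ 0  1  0   1  -4 ]
  [ 0  0  1   3  -3 ]
  [ 0  0  0   0   0 ]
The reduced form has 3 nonzero rows.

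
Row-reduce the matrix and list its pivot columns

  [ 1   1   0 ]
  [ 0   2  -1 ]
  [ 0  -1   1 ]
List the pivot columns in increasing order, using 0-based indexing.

R2 ← 1/2·R2
  [ 1   1     0 ]
  [ 0   1  -1/2 ]
  [ 0  -1     1 ]
R3 ← R3 + R2
  [ 1  1     0 ]
  [ 0  1  -1/2 ]
  [ 0  0   1/2 ]
R3 ← 2·R3
  [ 1  1     0 ]
  [ 0  1  -1/2 ]
  [ 0  0     1 ]
R2 ← R2 + 1/2·R3
  [ 1  1  0 ]
  [ 0  1  0 ]
  [ 0  0  1 ]
R1 ← R1 − R2
  [ 1  0  0 ]
  [ 0  1  0 ]
  [ 0  0  1 ]
Pivot columns are the columns containing a leading 1.

0, 1, 2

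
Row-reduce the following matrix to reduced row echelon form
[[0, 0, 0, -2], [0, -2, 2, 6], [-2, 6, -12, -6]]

[[1, 0, 3, 0], [0, 1, -1, 0], [0, 0, 0, 1]]

ρ1 ↔ ρ3
  [ -2   6  -12  -6 ]
  [  0  -2    2   6 ]
  [  0   0    0  -2 ]
ρ1 := -1/2·ρ1
  [ 1  -3  6   3 ]
  [ 0  -2  2   6 ]
  [ 0   0  0  -2 ]
ρ2 := -1/2·ρ2
  [ 1  -3   6   3 ]
  [ 0   1  -1  -3 ]
  [ 0   0   0  -2 ]
ρ3 := -1/2·ρ3
  [ 1  -3   6   3 ]
  [ 0   1  -1  -3 ]
  [ 0   0   0   1 ]
ρ2 := ρ2 + 3·ρ3
  [ 1  -3   6  3 ]
  [ 0   1  -1  0 ]
  [ 0   0   0  1 ]
ρ1 := ρ1 − 3·ρ3
  [ 1  -3   6  0 ]
  [ 0   1  -1  0 ]
  [ 0   0   0  1 ]
ρ1 := ρ1 + 3·ρ2
  [ 1  0   3  0 ]
  [ 0  1  -1  0 ]
  [ 0  0   0  1 ]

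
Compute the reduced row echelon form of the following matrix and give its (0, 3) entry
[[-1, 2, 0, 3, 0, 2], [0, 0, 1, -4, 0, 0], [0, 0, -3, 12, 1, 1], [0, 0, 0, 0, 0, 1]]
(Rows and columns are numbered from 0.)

Multiply R1 by -1.
  [ 1  -2   0  -3  0  -2 ]
  [ 0   0   1  -4  0   0 ]
  [ 0   0  -3  12  1   1 ]
  [ 0   0   0   0  0   1 ]
Add 3 times R2 to R3.
  [ 1  -2  0  -3  0  -2 ]
  [ 0   0  1  -4  0   0 ]
  [ 0   0  0   0  1   1 ]
  [ 0   0  0   0  0   1 ]
Subtract R4 from R3.
  [ 1  -2  0  -3  0  -2 ]
  [ 0   0  1  -4  0   0 ]
  [ 0   0  0   0  1   0 ]
  [ 0   0  0   0  0   1 ]
Add 2 times R4 to R1.
  [ 1  -2  0  -3  0  0 ]
  [ 0   0  1  -4  0  0 ]
  [ 0   0  0   0  1  0 ]
  [ 0   0  0   0  0  1 ]

-3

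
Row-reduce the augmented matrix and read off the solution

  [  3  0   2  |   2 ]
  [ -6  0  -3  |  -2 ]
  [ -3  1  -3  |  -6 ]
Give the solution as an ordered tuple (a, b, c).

(-2/3, -2, 2)

ρ1 -> 1/3·ρ1
  [  1  0  2/3  |  2/3 ]
  [ -6  0   -3  |   -2 ]
  [ -3  1   -3  |   -6 ]
ρ2 -> ρ2 + 6·ρ1
  [  1  0  2/3  |  2/3 ]
  [  0  0    1  |    2 ]
  [ -3  1   -3  |   -6 ]
ρ3 -> ρ3 + 3·ρ1
  [ 1  0  2/3  |  2/3 ]
  [ 0  0    1  |    2 ]
  [ 0  1   -1  |   -4 ]
ρ2 <=> ρ3
  [ 1  0  2/3  |  2/3 ]
  [ 0  1   -1  |   -4 ]
  [ 0  0    1  |    2 ]
ρ2 -> ρ2 + ρ3
  [ 1  0  2/3  |  2/3 ]
  [ 0  1    0  |   -2 ]
  [ 0  0    1  |    2 ]
ρ1 -> ρ1 − 2/3·ρ3
  [ 1  0  0  |  -2/3 ]
  [ 0  1  0  |    -2 ]
  [ 0  0  1  |     2 ]
Reading off the last column: a = -2/3, b = -2, c = 2.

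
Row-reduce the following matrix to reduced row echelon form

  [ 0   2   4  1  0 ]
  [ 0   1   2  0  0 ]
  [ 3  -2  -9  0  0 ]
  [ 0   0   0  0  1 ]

[[1, 0, -5/3, 0, 0], [0, 1, 2, 0, 0], [0, 0, 0, 1, 0], [0, 0, 0, 0, 1]]

ρ1 <-> ρ3
  [ 3  -2  -9  0  0 ]
  [ 0   1   2  0  0 ]
  [ 0   2   4  1  0 ]
  [ 0   0   0  0  1 ]
ρ1 ← 1/3·ρ1
  [ 1  -2/3  -3  0  0 ]
  [ 0     1   2  0  0 ]
  [ 0     2   4  1  0 ]
  [ 0     0   0  0  1 ]
ρ3 ← ρ3 − 2·ρ2
  [ 1  -2/3  -3  0  0 ]
  [ 0     1   2  0  0 ]
  [ 0     0   0  1  0 ]
  [ 0     0   0  0  1 ]
ρ1 ← ρ1 + 2/3·ρ2
  [ 1  0  -5/3  0  0 ]
  [ 0  1     2  0  0 ]
  [ 0  0     0  1  0 ]
  [ 0  0     0  0  1 ]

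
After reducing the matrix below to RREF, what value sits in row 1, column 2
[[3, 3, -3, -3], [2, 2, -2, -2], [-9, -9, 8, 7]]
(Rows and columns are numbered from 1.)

1

Multiply ρ1 by 1/3.
  [  1   1  -1  -1 ]
  [  2   2  -2  -2 ]
  [ -9  -9   8   7 ]
Subtract 2 times ρ1 from ρ2.
  [  1   1  -1  -1 ]
  [  0   0   0   0 ]
  [ -9  -9   8   7 ]
Add 9 times ρ1 to ρ3.
  [ 1  1  -1  -1 ]
  [ 0  0   0   0 ]
  [ 0  0  -1  -2 ]
Swap ρ2 and ρ3.
  [ 1  1  -1  -1 ]
  [ 0  0  -1  -2 ]
  [ 0  0   0   0 ]
Multiply ρ2 by -1.
  [ 1  1  -1  -1 ]
  [ 0  0   1   2 ]
  [ 0  0   0   0 ]
Add ρ2 to ρ1.
  [ 1  1  0  1 ]
  [ 0  0  1  2 ]
  [ 0  0  0  0 ]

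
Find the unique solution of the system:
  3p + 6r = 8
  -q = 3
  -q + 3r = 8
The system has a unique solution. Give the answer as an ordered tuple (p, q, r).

(-2/3, -3, 5/3)

Form the augmented matrix and row-reduce:
  [ 3   0  6  |  8 ]
  [ 0  -1  0  |  3 ]
  [ 0  -1  3  |  8 ]
Multiply r1 by 1/3.
  [ 1   0  2  |  8/3 ]
  [ 0  -1  0  |    3 ]
  [ 0  -1  3  |    8 ]
Multiply r2 by -1.
  [ 1   0  2  |  8/3 ]
  [ 0   1  0  |   -3 ]
  [ 0  -1  3  |    8 ]
Add r2 to r3.
  [ 1  0  2  |  8/3 ]
  [ 0  1  0  |   -3 ]
  [ 0  0  3  |    5 ]
Multiply r3 by 1/3.
  [ 1  0  2  |  8/3 ]
  [ 0  1  0  |   -3 ]
  [ 0  0  1  |  5/3 ]
Subtract 2 times r3 from r1.
  [ 1  0  0  |  -2/3 ]
  [ 0  1  0  |    -3 ]
  [ 0  0  1  |   5/3 ]
Reading off the last column: p = -2/3, q = -3, r = 5/3.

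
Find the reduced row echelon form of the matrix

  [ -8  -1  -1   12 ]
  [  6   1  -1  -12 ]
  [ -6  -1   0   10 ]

[[1, 0, 0, -2], [0, 1, 0, 2], [0, 0, 1, 2]]

R1 → -1/8·R1
  [  1  1/8  1/8  -3/2 ]
  [  6    1   -1   -12 ]
  [ -6   -1    0    10 ]
R2 → R2 − 6·R1
  [  1  1/8   1/8  -3/2 ]
  [  0  1/4  -7/4    -3 ]
  [ -6   -1     0    10 ]
R3 → R3 + 6·R1
  [ 1   1/8   1/8  -3/2 ]
  [ 0   1/4  -7/4    -3 ]
  [ 0  -1/4   3/4     1 ]
R2 → 4·R2
  [ 1   1/8  1/8  -3/2 ]
  [ 0     1   -7   -12 ]
  [ 0  -1/4  3/4     1 ]
R3 → R3 + 1/4·R2
  [ 1  1/8  1/8  -3/2 ]
  [ 0    1   -7   -12 ]
  [ 0    0   -1    -2 ]
R3 → -1·R3
  [ 1  1/8  1/8  -3/2 ]
  [ 0    1   -7   -12 ]
  [ 0    0    1     2 ]
R2 → R2 + 7·R3
  [ 1  1/8  1/8  -3/2 ]
  [ 0    1    0     2 ]
  [ 0    0    1     2 ]
R1 → R1 − 1/8·R3
  [ 1  1/8  0  -7/4 ]
  [ 0    1  0     2 ]
  [ 0    0  1     2 ]
R1 → R1 − 1/8·R2
  [ 1  0  0  -2 ]
  [ 0  1  0   2 ]
  [ 0  0  1   2 ]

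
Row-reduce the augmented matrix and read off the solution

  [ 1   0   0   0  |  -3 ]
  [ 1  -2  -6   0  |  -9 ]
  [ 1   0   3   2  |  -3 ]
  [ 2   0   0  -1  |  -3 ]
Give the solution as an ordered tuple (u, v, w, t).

(-3, -3, 2, -3)

R2 ← R2 − R1
  [ 1   0   0   0  |  -3 ]
  [ 0  -2  -6   0  |  -6 ]
  [ 1   0   3   2  |  -3 ]
  [ 2   0   0  -1  |  -3 ]
R3 ← R3 − R1
  [ 1   0   0   0  |  -3 ]
  [ 0  -2  -6   0  |  -6 ]
  [ 0   0   3   2  |   0 ]
  [ 2   0   0  -1  |  -3 ]
R4 ← R4 − 2·R1
  [ 1   0   0   0  |  -3 ]
  [ 0  -2  -6   0  |  -6 ]
  [ 0   0   3   2  |   0 ]
  [ 0   0   0  -1  |   3 ]
R2 ← -1/2·R2
  [ 1  0  0   0  |  -3 ]
  [ 0  1  3   0  |   3 ]
  [ 0  0  3   2  |   0 ]
  [ 0  0  0  -1  |   3 ]
R3 ← 1/3·R3
  [ 1  0  0    0  |  -3 ]
  [ 0  1  3    0  |   3 ]
  [ 0  0  1  2/3  |   0 ]
  [ 0  0  0   -1  |   3 ]
R4 ← -1·R4
  [ 1  0  0    0  |  -3 ]
  [ 0  1  3    0  |   3 ]
  [ 0  0  1  2/3  |   0 ]
  [ 0  0  0    1  |  -3 ]
R3 ← R3 − 2/3·R4
  [ 1  0  0  0  |  -3 ]
  [ 0  1  3  0  |   3 ]
  [ 0  0  1  0  |   2 ]
  [ 0  0  0  1  |  -3 ]
R2 ← R2 − 3·R3
  [ 1  0  0  0  |  -3 ]
  [ 0  1  0  0  |  -3 ]
  [ 0  0  1  0  |   2 ]
  [ 0  0  0  1  |  -3 ]
Reading off the last column: u = -3, v = -3, w = 2, t = -3.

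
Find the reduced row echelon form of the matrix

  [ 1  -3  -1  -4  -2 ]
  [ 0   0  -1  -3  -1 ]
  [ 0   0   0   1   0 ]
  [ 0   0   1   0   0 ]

R2 → -1·R2
  [ 1  -3  -1  -4  -2 ]
  [ 0   0   1   3   1 ]
  [ 0   0   0   1   0 ]
  [ 0   0   1   0   0 ]
R4 → R4 − R2
  [ 1  -3  -1  -4  -2 ]
  [ 0   0   1   3   1 ]
  [ 0   0   0   1   0 ]
  [ 0   0   0  -3  -1 ]
R4 → R4 + 3·R3
  [ 1  -3  -1  -4  -2 ]
  [ 0   0   1   3   1 ]
  [ 0   0   0   1   0 ]
  [ 0   0   0   0  -1 ]
R4 → -1·R4
  [ 1  -3  -1  -4  -2 ]
  [ 0   0   1   3   1 ]
  [ 0   0   0   1   0 ]
  [ 0   0   0   0   1 ]
R2 → R2 − R4
  [ 1  -3  -1  -4  -2 ]
  [ 0   0   1   3   0 ]
  [ 0   0   0   1   0 ]
  [ 0   0   0   0   1 ]
R1 → R1 + 2·R4
  [ 1  -3  -1  -4  0 ]
  [ 0   0   1   3  0 ]
  [ 0   0   0   1  0 ]
  [ 0   0   0   0  1 ]
R2 → R2 − 3·R3
  [ 1  -3  -1  -4  0 ]
  [ 0   0   1   0  0 ]
  [ 0   0   0   1  0 ]
  [ 0   0   0   0  1 ]
R1 → R1 + 4·R3
  [ 1  -3  -1  0  0 ]
  [ 0   0   1  0  0 ]
  [ 0   0   0  1  0 ]
  [ 0   0   0  0  1 ]
R1 → R1 + R2
  [ 1  -3  0  0  0 ]
  [ 0   0  1  0  0 ]
  [ 0   0  0  1  0 ]
  [ 0   0  0  0  1 ]

[[1, -3, 0, 0, 0], [0, 0, 1, 0, 0], [0, 0, 0, 1, 0], [0, 0, 0, 0, 1]]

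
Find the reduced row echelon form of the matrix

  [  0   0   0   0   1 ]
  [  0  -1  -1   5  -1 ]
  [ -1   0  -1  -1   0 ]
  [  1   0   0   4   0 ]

[[1, 0, 0, 4, 0], [0, 1, 0, -2, 0], [0, 0, 1, -3, 0], [0, 0, 0, 0, 1]]

R1 ↔ R3
  [ -1   0  -1  -1   0 ]
  [  0  -1  -1   5  -1 ]
  [  0   0   0   0   1 ]
  [  1   0   0   4   0 ]
R1 -> -1·R1
  [ 1   0   1  1   0 ]
  [ 0  -1  -1  5  -1 ]
  [ 0   0   0  0   1 ]
  [ 1   0   0  4   0 ]
R4 -> R4 − R1
  [ 1   0   1  1   0 ]
  [ 0  -1  -1  5  -1 ]
  [ 0   0   0  0   1 ]
  [ 0   0  -1  3   0 ]
R2 -> -1·R2
  [ 1  0   1   1  0 ]
  [ 0  1   1  -5  1 ]
  [ 0  0   0   0  1 ]
  [ 0  0  -1   3  0 ]
R3 ↔ R4
  [ 1  0   1   1  0 ]
  [ 0  1   1  -5  1 ]
  [ 0  0  -1   3  0 ]
  [ 0  0   0   0  1 ]
R3 -> -1·R3
  [ 1  0  1   1  0 ]
  [ 0  1  1  -5  1 ]
  [ 0  0  1  -3  0 ]
  [ 0  0  0   0  1 ]
R2 -> R2 − R4
  [ 1  0  1   1  0 ]
  [ 0  1  1  -5  0 ]
  [ 0  0  1  -3  0 ]
  [ 0  0  0   0  1 ]
R2 -> R2 − R3
  [ 1  0  1   1  0 ]
  [ 0  1  0  -2  0 ]
  [ 0  0  1  -3  0 ]
  [ 0  0  0   0  1 ]
R1 -> R1 − R3
  [ 1  0  0   4  0 ]
  [ 0  1  0  -2  0 ]
  [ 0  0  1  -3  0 ]
  [ 0  0  0   0  1 ]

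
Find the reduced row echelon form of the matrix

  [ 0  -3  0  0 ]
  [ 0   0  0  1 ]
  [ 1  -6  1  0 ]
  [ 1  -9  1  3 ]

Swap R1 and R3.
Subtract R1 from R4.
Swap R2 and R3.
Multiply R2 by -1/3.
Add 3 times R2 to R4.
Subtract 3 times R3 from R4.
Add 6 times R2 to R1.

[[1, 0, 1, 0], [0, 1, 0, 0], [0, 0, 0, 1], [0, 0, 0, 0]]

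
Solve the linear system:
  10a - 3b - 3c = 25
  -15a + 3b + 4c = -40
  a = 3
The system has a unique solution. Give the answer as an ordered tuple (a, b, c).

Form the augmented matrix and row-reduce:
  [  10  -3  -3  |   25 ]
  [ -15   3   4  |  -40 ]
  [   1   0   0  |    3 ]
R1 → 1/10·R1
  [   1  -3/10  -3/10  |  5/2 ]
  [ -15      3      4  |  -40 ]
  [   1      0      0  |    3 ]
R2 → R2 + 15·R1
  [ 1  -3/10  -3/10  |   5/2 ]
  [ 0   -3/2   -1/2  |  -5/2 ]
  [ 1      0      0  |     3 ]
R3 → R3 − R1
  [ 1  -3/10  -3/10  |   5/2 ]
  [ 0   -3/2   -1/2  |  -5/2 ]
  [ 0   3/10   3/10  |   1/2 ]
R2 → -2/3·R2
  [ 1  -3/10  -3/10  |  5/2 ]
  [ 0      1    1/3  |  5/3 ]
  [ 0   3/10   3/10  |  1/2 ]
R3 → R3 − 3/10·R2
  [ 1  -3/10  -3/10  |  5/2 ]
  [ 0      1    1/3  |  5/3 ]
  [ 0      0    1/5  |    0 ]
R3 → 5·R3
  [ 1  -3/10  -3/10  |  5/2 ]
  [ 0      1    1/3  |  5/3 ]
  [ 0      0      1  |    0 ]
R2 → R2 − 1/3·R3
  [ 1  -3/10  -3/10  |  5/2 ]
  [ 0      1      0  |  5/3 ]
  [ 0      0      1  |    0 ]
R1 → R1 + 3/10·R3
  [ 1  -3/10  0  |  5/2 ]
  [ 0      1  0  |  5/3 ]
  [ 0      0  1  |    0 ]
R1 → R1 + 3/10·R2
  [ 1  0  0  |    3 ]
  [ 0  1  0  |  5/3 ]
  [ 0  0  1  |    0 ]
Reading off the last column: a = 3, b = 5/3, c = 0.

(3, 5/3, 0)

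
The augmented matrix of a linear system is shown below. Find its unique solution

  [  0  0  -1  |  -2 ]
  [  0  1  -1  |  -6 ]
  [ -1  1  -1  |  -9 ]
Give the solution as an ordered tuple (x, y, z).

(3, -4, 2)

R1 <-> R3
  [ -1  1  -1  |  -9 ]
  [  0  1  -1  |  -6 ]
  [  0  0  -1  |  -2 ]
R1 -> -1·R1
  [ 1  -1   1  |   9 ]
  [ 0   1  -1  |  -6 ]
  [ 0   0  -1  |  -2 ]
R3 -> -1·R3
  [ 1  -1   1  |   9 ]
  [ 0   1  -1  |  -6 ]
  [ 0   0   1  |   2 ]
R2 -> R2 + R3
  [ 1  -1  1  |   9 ]
  [ 0   1  0  |  -4 ]
  [ 0   0  1  |   2 ]
R1 -> R1 − R3
  [ 1  -1  0  |   7 ]
  [ 0   1  0  |  -4 ]
  [ 0   0  1  |   2 ]
R1 -> R1 + R2
  [ 1  0  0  |   3 ]
  [ 0  1  0  |  -4 ]
  [ 0  0  1  |   2 ]
Reading off the last column: x = 3, y = -4, z = 2.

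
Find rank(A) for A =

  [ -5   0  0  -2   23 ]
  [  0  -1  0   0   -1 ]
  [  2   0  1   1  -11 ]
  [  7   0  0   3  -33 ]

r1 -> -1/5·r1
  [ 1   0  0  2/5  -23/5 ]
  [ 0  -1  0    0     -1 ]
  [ 2   0  1    1    -11 ]
  [ 7   0  0    3    -33 ]
r3 -> r3 − 2·r1
  [ 1   0  0  2/5  -23/5 ]
  [ 0  -1  0    0     -1 ]
  [ 0   0  1  1/5   -9/5 ]
  [ 7   0  0    3    -33 ]
r4 -> r4 − 7·r1
  [ 1   0  0  2/5  -23/5 ]
  [ 0  -1  0    0     -1 ]
  [ 0   0  1  1/5   -9/5 ]
  [ 0   0  0  1/5   -4/5 ]
r2 -> -1·r2
  [ 1  0  0  2/5  -23/5 ]
  [ 0  1  0    0      1 ]
  [ 0  0  1  1/5   -9/5 ]
  [ 0  0  0  1/5   -4/5 ]
r4 -> 5·r4
  [ 1  0  0  2/5  -23/5 ]
  [ 0  1  0    0      1 ]
  [ 0  0  1  1/5   -9/5 ]
  [ 0  0  0    1     -4 ]
r3 -> r3 − 1/5·r4
  [ 1  0  0  2/5  -23/5 ]
  [ 0  1  0    0      1 ]
  [ 0  0  1    0     -1 ]
  [ 0  0  0    1     -4 ]
r1 -> r1 − 2/5·r4
  [ 1  0  0  0  -3 ]
  [ 0  1  0  0   1 ]
  [ 0  0  1  0  -1 ]
  [ 0  0  0  1  -4 ]
The reduced form has 4 nonzero rows.

rank = 4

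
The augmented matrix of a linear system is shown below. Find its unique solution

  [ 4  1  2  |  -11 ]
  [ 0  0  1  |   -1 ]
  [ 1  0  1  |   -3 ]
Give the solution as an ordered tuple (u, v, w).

(-2, -1, -1)

Multiply R1 by 1/4.
  [ 1  1/4  1/2  |  -11/4 ]
  [ 0    0    1  |     -1 ]
  [ 1    0    1  |     -3 ]
Subtract R1 from R3.
  [ 1   1/4  1/2  |  -11/4 ]
  [ 0     0    1  |     -1 ]
  [ 0  -1/4  1/2  |   -1/4 ]
Swap R2 and R3.
  [ 1   1/4  1/2  |  -11/4 ]
  [ 0  -1/4  1/2  |   -1/4 ]
  [ 0     0    1  |     -1 ]
Multiply R2 by -4.
  [ 1  1/4  1/2  |  -11/4 ]
  [ 0    1   -2  |      1 ]
  [ 0    0    1  |     -1 ]
Add 2 times R3 to R2.
  [ 1  1/4  1/2  |  -11/4 ]
  [ 0    1    0  |     -1 ]
  [ 0    0    1  |     -1 ]
Subtract 1/2 times R3 from R1.
  [ 1  1/4  0  |  -9/4 ]
  [ 0    1  0  |    -1 ]
  [ 0    0  1  |    -1 ]
Subtract 1/4 times R2 from R1.
  [ 1  0  0  |  -2 ]
  [ 0  1  0  |  -1 ]
  [ 0  0  1  |  -1 ]
Reading off the last column: u = -2, v = -1, w = -1.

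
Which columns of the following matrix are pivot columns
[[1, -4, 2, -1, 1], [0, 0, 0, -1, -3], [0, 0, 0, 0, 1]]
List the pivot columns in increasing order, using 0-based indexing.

0, 3, 4

ρ2 := -1·ρ2
ρ2 := ρ2 − 3·ρ3
ρ1 := ρ1 − ρ3
ρ1 := ρ1 + ρ2
Pivot columns are the columns containing a leading 1.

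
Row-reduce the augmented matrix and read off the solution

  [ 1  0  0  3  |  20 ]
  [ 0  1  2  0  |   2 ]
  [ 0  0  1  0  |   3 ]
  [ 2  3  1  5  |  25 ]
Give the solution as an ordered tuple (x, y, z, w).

(2, -4, 3, 6)

R4 ← R4 − 2·R1
  [ 1  0  0   3  |   20 ]
  [ 0  1  2   0  |    2 ]
  [ 0  0  1   0  |    3 ]
  [ 0  3  1  -1  |  -15 ]
R4 ← R4 − 3·R2
  [ 1  0   0   3  |   20 ]
  [ 0  1   2   0  |    2 ]
  [ 0  0   1   0  |    3 ]
  [ 0  0  -5  -1  |  -21 ]
R4 ← R4 + 5·R3
  [ 1  0  0   3  |  20 ]
  [ 0  1  2   0  |   2 ]
  [ 0  0  1   0  |   3 ]
  [ 0  0  0  -1  |  -6 ]
R4 ← -1·R4
  [ 1  0  0  3  |  20 ]
  [ 0  1  2  0  |   2 ]
  [ 0  0  1  0  |   3 ]
  [ 0  0  0  1  |   6 ]
R1 ← R1 − 3·R4
  [ 1  0  0  0  |  2 ]
  [ 0  1  2  0  |  2 ]
  [ 0  0  1  0  |  3 ]
  [ 0  0  0  1  |  6 ]
R2 ← R2 − 2·R3
  [ 1  0  0  0  |   2 ]
  [ 0  1  0  0  |  -4 ]
  [ 0  0  1  0  |   3 ]
  [ 0  0  0  1  |   6 ]
Reading off the last column: x = 2, y = -4, z = 3, w = 6.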